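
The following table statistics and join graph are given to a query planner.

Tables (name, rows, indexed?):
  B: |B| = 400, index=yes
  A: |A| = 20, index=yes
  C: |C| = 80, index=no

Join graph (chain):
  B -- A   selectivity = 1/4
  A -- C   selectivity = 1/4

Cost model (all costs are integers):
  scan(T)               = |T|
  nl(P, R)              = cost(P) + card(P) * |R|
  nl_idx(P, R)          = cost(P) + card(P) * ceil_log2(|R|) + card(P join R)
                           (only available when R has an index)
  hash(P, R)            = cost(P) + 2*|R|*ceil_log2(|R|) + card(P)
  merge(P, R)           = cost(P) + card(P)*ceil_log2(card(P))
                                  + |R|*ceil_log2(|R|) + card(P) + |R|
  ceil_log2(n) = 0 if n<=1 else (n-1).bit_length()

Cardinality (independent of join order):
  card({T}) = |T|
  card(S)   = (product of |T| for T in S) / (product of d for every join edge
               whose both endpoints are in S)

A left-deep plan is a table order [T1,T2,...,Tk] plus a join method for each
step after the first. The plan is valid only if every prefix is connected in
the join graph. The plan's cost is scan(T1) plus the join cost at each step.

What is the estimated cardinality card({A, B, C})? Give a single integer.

40000

Tables in S: A(20), B(400), C(80)
Edges inside S: B-A(d=4), A-C(d=4)
numerator = 20 * 400 * 80 = 640000
denominator = 4 * 4 = 16
card(S) = 640000 / 16 = 40000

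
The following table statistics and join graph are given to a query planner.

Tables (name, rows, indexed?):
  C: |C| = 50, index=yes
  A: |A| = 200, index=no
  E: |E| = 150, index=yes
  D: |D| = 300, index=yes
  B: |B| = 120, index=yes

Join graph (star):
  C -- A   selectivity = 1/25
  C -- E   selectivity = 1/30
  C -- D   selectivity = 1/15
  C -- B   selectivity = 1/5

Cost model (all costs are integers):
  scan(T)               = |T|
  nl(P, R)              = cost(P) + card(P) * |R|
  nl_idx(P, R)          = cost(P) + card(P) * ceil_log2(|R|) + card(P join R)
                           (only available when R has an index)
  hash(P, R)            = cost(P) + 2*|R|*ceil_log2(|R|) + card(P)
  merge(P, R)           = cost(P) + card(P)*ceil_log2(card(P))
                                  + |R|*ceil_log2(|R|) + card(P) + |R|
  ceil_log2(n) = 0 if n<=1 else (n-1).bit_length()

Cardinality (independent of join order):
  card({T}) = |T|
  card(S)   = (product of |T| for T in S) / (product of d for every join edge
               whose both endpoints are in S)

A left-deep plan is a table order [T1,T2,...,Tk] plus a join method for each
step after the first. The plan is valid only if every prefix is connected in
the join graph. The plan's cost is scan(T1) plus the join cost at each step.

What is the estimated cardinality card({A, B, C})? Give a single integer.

9600

Tables in S: A(200), B(120), C(50)
Edges inside S: C-A(d=25), C-B(d=5)
numerator = 200 * 120 * 50 = 1200000
denominator = 25 * 5 = 125
card(S) = 1200000 / 125 = 9600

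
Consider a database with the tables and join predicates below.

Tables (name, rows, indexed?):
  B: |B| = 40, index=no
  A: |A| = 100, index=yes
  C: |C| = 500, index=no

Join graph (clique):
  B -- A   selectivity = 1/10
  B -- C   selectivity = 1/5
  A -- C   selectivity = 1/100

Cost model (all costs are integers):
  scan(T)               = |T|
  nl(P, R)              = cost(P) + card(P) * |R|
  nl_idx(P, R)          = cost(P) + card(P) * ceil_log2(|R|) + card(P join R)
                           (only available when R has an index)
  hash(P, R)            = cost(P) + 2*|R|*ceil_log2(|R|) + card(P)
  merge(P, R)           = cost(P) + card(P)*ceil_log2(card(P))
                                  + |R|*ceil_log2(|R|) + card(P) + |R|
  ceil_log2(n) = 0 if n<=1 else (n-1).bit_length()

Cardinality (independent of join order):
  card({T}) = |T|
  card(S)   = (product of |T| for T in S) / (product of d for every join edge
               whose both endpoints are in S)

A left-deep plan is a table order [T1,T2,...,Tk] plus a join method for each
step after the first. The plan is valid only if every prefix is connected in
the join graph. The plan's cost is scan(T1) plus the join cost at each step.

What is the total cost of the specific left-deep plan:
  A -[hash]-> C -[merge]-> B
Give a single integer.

step 1: scan A: cost=100, card=100
step 2: join C via hash
    card(P join C) = 100*500/(100) = 500
    cost = 100 + 2*500*9 + 100 = 9200
step 3: join B via merge
    card(P join B) = 500*40/(10*5) = 400
    cost = 9200 + 500*9 + 40*6 + 500 + 40 = 14480

14480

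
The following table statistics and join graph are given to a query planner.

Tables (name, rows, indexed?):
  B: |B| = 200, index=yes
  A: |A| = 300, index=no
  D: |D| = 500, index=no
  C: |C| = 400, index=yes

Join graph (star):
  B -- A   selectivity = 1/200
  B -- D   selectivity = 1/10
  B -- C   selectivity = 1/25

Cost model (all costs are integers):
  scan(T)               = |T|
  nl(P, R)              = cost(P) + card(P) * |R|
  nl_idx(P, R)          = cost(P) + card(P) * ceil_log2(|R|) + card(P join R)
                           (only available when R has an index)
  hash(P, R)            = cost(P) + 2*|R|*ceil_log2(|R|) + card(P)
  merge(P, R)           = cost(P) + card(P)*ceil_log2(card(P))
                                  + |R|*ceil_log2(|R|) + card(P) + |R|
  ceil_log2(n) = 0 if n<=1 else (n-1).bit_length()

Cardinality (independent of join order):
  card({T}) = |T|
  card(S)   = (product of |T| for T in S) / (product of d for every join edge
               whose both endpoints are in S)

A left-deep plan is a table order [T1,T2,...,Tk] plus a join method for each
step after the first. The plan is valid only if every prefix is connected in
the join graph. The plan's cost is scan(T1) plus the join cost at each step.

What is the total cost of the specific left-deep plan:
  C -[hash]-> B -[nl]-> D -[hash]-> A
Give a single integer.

1769400

step 1: scan C: cost=400, card=400
step 2: join B via hash
    card(P join B) = 400*200/(25) = 3200
    cost = 400 + 2*200*8 + 400 = 4000
step 3: join D via nl
    card(P join D) = 3200*500/(10) = 160000
    cost = 4000 + 3200*500 = 1604000
step 4: join A via hash
    card(P join A) = 160000*300/(200) = 240000
    cost = 1604000 + 2*300*9 + 160000 = 1769400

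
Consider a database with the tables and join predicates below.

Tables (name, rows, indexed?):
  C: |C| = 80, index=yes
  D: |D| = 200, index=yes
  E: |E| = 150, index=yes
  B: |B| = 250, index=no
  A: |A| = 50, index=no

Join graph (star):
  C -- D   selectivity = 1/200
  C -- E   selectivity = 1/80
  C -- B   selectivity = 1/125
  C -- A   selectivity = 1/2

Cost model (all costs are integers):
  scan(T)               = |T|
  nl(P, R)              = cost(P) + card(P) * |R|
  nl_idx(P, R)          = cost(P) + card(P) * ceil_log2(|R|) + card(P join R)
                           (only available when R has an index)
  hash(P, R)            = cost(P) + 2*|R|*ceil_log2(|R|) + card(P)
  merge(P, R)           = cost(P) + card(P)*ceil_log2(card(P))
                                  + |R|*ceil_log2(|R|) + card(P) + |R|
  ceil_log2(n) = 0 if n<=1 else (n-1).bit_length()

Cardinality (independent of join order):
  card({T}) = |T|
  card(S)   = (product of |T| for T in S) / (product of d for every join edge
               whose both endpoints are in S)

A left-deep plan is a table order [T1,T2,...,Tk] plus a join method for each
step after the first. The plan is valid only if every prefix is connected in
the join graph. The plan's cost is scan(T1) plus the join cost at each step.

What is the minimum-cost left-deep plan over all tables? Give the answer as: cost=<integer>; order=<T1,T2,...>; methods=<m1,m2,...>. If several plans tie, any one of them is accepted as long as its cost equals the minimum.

cost=5540; order=B,C,D,E,A; methods=hash,nl_idx,nl_idx,hash

Selinger DP (subsets sized 1..n):
  {C}: scan cost=80, card=80
  {D}: scan cost=200, card=200
  {E}: scan cost=150, card=150
  {B}: scan cost=250, card=250
  {A}: scan cost=50, card=50
  {CD}: card=80; try (D,nl_idx)→800, (C,hash)→1520, (C,nl_idx)→1680, (D,merge)→2520, (C,merge)→2640, (D,hash)→3360 …(+2); best=800 via (D,nl_idx)
  {CE}: card=150; try (E,nl_idx)→870, (C,nl_idx)→1350, (C,hash)→1420, (E,merge)→2070, (C,merge)→2140, (E,hash)→2560 …(+2); best=870 via (E,nl_idx)
  {BC}: card=160; try (C,hash)→1620, (C,nl_idx)→2160, (B,merge)→2970, (C,merge)→3140, (B,hash)→4160, (B,nl)→20080 …(+1); best=1620 via (C,hash)
  {AC}: card=2000; try (A,hash)→760, (C,merge)→1040, (A,merge)→1070, (C,hash)→1220, (C,nl_idx)→2400, (C,nl)→4050 …(+1); best=760 via (A,hash)
  {CDE}: card=150; try (E,nl_idx)→1590, (D,nl_idx)→2220, (E,merge)→2790, (E,hash)→3280, (D,merge)→4020, (D,hash)→4220 …(+2); best=1590 via (E,nl_idx)
  {BCD}: card=160; try (D,nl_idx)→3060, (B,merge)→3690, (D,merge)→4860, (B,hash)→4880, (D,hash)→4980, (B,nl)→20800 …(+1); best=3060 via (D,nl_idx)
  {ACD}: card=2000; try (A,hash)→1480, (A,merge)→1790, (A,nl)→4800, (D,hash)→5960, (D,nl_idx)→18760, (D,merge)→26560 …(+1); best=1480 via (A,hash)
  {BCE}: card=300; try (E,nl_idx)→3200, (E,hash)→4180, (E,merge)→4410, (B,merge)→4470, (B,hash)→5020, (E,nl)→25620 …(+1); best=3200 via (E,nl_idx)
  {ACE}: card=3750; try (A,hash)→1620, (A,merge)→2570, (E,hash)→5160, (A,nl)→8370, (E,nl_idx)→20510, (E,merge)→26110 …(+1); best=1620 via (A,hash)
  {ABC}: card=4000; try (A,hash)→2380, (A,merge)→3410, (B,hash)→6760, (A,nl)→9620, (B,merge)→27010, (B,nl)→500760; best=2380 via (A,hash)
  {BCDE}: card=300; try (E,nl_idx)→4640, (B,merge)→5190, (E,hash)→5620, (B,hash)→5740, (E,merge)→5850, (D,nl_idx)→5900 …(+5); best=4640 via (E,nl_idx)
  {ACDE}: card=3750; try (A,hash)→2340, (A,merge)→3290, (E,hash)→5880, (D,hash)→8570, (A,nl)→9090, (E,nl_idx)→21230 …(+5); best=2340 via (A,hash)
  {ABCD}: card=4000; try (A,hash)→3820, (A,merge)→4850, (B,hash)→7480, (D,hash)→9580, (A,nl)→11060, (B,merge)→27730 …(+4); best=3820 via (A,hash)
  {ABCE}: card=7500; try (A,hash)→4100, (A,merge)→6550, (E,hash)→8780, (B,hash)→9370, (A,nl)→18200, (E,nl_idx)→41880 …(+4); best=4100 via (A,hash)
  {ABCDE}: card=7500; try (A,hash)→5540, (A,merge)→7990, (B,hash)→10090, (E,hash)→10220, (D,hash)→14800, (A,nl)→19640 …(+8); best=5540 via (A,hash)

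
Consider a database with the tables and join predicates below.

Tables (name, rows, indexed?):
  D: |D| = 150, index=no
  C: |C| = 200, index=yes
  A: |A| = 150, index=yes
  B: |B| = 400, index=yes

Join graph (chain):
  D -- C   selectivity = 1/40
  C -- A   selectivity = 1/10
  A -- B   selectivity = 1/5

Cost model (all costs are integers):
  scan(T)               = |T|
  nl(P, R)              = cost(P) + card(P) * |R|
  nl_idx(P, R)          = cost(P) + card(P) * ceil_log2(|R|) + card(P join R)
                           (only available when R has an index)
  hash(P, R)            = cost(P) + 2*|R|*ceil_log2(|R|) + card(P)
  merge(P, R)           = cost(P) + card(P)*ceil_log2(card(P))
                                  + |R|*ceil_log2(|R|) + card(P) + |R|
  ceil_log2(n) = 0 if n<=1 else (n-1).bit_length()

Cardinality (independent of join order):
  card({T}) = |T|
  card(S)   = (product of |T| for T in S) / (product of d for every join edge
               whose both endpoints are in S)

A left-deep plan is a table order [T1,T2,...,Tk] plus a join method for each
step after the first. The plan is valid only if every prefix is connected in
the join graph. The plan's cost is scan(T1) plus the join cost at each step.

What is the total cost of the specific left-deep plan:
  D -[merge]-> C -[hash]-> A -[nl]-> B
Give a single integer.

4506450

step 1: scan D: cost=150, card=150
step 2: join C via merge
    card(P join C) = 150*200/(40) = 750
    cost = 150 + 150*8 + 200*8 + 150 + 200 = 3300
step 3: join A via hash
    card(P join A) = 750*150/(10) = 11250
    cost = 3300 + 2*150*8 + 750 = 6450
step 4: join B via nl
    card(P join B) = 11250*400/(5) = 900000
    cost = 6450 + 11250*400 = 4506450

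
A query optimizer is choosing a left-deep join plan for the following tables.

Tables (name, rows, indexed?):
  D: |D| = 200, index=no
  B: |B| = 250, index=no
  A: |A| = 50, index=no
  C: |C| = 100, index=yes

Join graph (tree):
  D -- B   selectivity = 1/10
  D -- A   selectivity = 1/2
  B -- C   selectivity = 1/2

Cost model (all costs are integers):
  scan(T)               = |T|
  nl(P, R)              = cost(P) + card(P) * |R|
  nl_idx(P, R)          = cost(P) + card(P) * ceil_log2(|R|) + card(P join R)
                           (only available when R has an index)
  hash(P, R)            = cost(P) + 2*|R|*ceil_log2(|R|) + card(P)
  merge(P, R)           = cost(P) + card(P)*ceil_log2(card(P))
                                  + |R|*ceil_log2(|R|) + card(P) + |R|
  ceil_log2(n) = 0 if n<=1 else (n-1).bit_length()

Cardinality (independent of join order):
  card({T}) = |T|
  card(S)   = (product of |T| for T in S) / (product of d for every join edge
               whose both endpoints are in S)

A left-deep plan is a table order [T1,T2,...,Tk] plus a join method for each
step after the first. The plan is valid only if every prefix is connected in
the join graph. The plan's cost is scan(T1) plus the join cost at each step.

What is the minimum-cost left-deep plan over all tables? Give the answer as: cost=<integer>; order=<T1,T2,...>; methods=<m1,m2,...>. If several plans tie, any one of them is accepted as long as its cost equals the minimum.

cost=135700; order=B,D,A,C; methods=hash,hash,hash

Selinger DP (subsets sized 1..n):
  {D}: scan cost=200, card=200
  {B}: scan cost=250, card=250
  {A}: scan cost=50, card=50
  {C}: scan cost=100, card=100
  {BD}: card=5000; try (D,hash)→3700, (B,merge)→4250, (D,merge)→4300, (B,hash)→4400, (B,nl)→50200, (D,nl)→50250; best=3700 via (D,hash)
  {AD}: card=5000; try (A,hash)→1000, (D,merge)→2200, (A,merge)→2350, (D,hash)→3300, (D,nl)→10050, (A,nl)→10200; best=1000 via (A,hash)
  {BC}: card=12500; try (C,hash)→1900, (B,merge)→3150, (C,merge)→3300, (B,hash)→4200, (C,nl_idx)→14500, (B,nl)→25100 …(+1); best=1900 via (C,hash)
  {ABD}: card=125000; try (A,hash)→9300, (B,hash)→10000, (B,merge)→73250, (A,merge)→74050, (A,nl)→253700, (B,nl)→1251000; best=9300 via (A,hash)
  {BCD}: card=250000; try (C,hash)→10100, (D,hash)→17600, (C,merge)→74500, (D,merge)→191200, (C,nl_idx)→288700, (C,nl)→503700 …(+1); best=10100 via (C,hash)
  {ABCD}: card=6250000; try (C,hash)→135700, (A,hash)→260700, (C,merge)→2260100, (A,merge)→4760450, (C,nl_idx)→7134300, (C,nl)→12509300 …(+1); best=135700 via (C,hash)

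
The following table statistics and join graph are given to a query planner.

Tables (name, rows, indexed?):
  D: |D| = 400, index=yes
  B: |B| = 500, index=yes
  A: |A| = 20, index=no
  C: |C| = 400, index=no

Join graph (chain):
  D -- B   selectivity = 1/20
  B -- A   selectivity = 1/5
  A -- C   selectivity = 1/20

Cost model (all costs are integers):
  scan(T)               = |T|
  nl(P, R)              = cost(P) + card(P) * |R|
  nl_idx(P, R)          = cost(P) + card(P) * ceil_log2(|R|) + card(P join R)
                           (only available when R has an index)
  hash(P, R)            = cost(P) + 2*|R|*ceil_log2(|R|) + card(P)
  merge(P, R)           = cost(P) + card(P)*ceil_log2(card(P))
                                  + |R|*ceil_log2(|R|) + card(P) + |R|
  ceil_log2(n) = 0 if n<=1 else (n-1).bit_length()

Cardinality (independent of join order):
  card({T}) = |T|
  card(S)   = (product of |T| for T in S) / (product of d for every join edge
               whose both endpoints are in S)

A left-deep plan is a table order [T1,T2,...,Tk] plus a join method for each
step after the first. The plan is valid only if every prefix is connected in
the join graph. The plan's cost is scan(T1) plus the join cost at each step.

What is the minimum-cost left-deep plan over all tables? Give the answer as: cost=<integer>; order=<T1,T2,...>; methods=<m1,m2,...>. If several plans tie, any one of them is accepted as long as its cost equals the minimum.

Selinger DP (subsets sized 1..n):
  {D}: scan cost=400, card=400
  {B}: scan cost=500, card=500
  {A}: scan cost=20, card=20
  {C}: scan cost=400, card=400
  {BD}: card=10000; try (D,hash)→8200, (B,merge)→9400, (D,merge)→9500, (B,hash)→9800, (B,nl_idx)→14000, (D,nl_idx)→15000 …(+2); best=8200 via (D,hash)
  {AB}: card=2000; try (A,hash)→1200, (B,nl_idx)→2200, (B,merge)→5140, (A,merge)→5620, (B,hash)→9040, (B,nl)→10020 …(+1); best=1200 via (A,hash)
  {AC}: card=400; try (A,hash)→1000, (C,merge)→4140, (A,merge)→4520, (C,hash)→7240, (C,nl)→8020, (A,nl)→8400; best=1000 via (A,hash)
  {ABD}: card=40000; try (D,hash)→10400, (A,hash)→18400, (D,merge)→29200, (D,nl_idx)→59200, (A,merge)→158320, (A,nl)→208200 …(+1); best=10400 via (D,hash)
  {ABC}: card=40000; try (B,merge)→10000, (C,hash)→10400, (B,hash)→10400, (C,merge)→29200, (B,nl_idx)→44600, (B,nl)→201000 …(+1); best=10000 via (B,merge)
  {ABCD}: card=800000; try (D,hash)→57200, (C,hash)→57600, (D,merge)→694000, (C,merge)→694400, (D,nl_idx)→1170000, (D,nl)→16010000 …(+1); best=57200 via (D,hash)

cost=57200; order=C,A,B,D; methods=hash,merge,hash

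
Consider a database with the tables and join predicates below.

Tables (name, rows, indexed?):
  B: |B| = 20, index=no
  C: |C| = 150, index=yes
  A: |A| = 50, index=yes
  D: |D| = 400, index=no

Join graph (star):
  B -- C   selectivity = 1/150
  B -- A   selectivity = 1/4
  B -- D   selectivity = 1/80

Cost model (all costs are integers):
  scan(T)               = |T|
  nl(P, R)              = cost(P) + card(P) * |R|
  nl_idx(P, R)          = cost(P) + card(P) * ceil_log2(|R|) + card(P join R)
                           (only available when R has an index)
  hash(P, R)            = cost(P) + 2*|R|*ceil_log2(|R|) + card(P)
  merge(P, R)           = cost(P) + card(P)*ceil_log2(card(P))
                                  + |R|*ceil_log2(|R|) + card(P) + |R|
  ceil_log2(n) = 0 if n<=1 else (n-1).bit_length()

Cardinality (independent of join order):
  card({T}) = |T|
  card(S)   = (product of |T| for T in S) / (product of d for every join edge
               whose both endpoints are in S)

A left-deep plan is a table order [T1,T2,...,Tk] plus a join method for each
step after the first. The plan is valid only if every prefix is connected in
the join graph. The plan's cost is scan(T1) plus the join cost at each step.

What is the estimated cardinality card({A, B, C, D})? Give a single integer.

Tables in S: A(50), B(20), C(150), D(400)
Edges inside S: B-C(d=150), B-A(d=4), B-D(d=80)
numerator = 50 * 20 * 150 * 400 = 60000000
denominator = 150 * 4 * 80 = 48000
card(S) = 60000000 / 48000 = 1250

1250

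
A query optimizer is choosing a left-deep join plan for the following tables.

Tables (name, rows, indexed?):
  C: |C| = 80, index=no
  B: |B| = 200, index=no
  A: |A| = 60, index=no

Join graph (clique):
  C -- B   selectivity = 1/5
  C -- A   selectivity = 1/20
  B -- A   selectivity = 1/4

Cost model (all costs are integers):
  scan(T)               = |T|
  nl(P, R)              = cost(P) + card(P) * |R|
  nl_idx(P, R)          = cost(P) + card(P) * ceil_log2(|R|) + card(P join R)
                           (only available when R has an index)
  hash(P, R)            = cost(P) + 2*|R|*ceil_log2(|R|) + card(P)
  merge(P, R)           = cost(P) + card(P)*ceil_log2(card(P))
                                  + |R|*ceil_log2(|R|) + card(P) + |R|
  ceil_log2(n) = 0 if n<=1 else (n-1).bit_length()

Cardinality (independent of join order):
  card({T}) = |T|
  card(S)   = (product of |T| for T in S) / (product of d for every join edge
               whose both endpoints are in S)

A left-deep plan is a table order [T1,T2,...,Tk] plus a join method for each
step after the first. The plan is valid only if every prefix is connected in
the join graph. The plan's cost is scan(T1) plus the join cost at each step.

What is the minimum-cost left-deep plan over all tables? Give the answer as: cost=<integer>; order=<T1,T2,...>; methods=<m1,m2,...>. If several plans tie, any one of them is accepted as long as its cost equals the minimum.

Selinger DP (subsets sized 1..n):
  {C}: scan cost=80, card=80
  {B}: scan cost=200, card=200
  {A}: scan cost=60, card=60
  {BC}: card=3200; try (C,hash)→1520, (B,merge)→2520, (C,merge)→2640, (B,hash)→3360, (B,nl)→16080, (C,nl)→16200; best=1520 via (C,hash)
  {AC}: card=240; try (A,hash)→880, (C,merge)→1120, (A,merge)→1140, (C,hash)→1240, (C,nl)→4860, (A,nl)→4880; best=880 via (A,hash)
  {AB}: card=3000; try (A,hash)→1120, (B,merge)→2280, (A,merge)→2420, (B,hash)→3320, (B,nl)→12060, (A,nl)→12200; best=1120 via (A,hash)
  {ABC}: card=2400; try (B,hash)→4320, (B,merge)→4840, (C,hash)→5240, (A,hash)→5440, (C,merge)→40760, (A,merge)→43540 …(+3); best=4320 via (B,hash)

cost=4320; order=C,A,B; methods=hash,hash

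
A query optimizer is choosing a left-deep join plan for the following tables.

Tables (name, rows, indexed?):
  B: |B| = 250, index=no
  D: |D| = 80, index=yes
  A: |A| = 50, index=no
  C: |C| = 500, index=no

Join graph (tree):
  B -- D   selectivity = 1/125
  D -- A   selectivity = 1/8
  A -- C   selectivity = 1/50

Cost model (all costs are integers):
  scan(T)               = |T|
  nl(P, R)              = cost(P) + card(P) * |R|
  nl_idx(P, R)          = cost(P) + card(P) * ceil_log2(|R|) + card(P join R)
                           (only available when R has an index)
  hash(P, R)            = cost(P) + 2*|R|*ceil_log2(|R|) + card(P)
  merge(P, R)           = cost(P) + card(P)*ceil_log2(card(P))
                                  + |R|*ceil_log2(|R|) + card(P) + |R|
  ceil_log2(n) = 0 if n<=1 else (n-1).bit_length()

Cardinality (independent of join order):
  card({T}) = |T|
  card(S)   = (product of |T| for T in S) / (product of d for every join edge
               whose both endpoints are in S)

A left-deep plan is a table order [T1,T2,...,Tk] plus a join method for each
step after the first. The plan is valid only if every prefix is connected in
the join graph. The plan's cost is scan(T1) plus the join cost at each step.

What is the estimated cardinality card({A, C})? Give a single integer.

500

Tables in S: A(50), C(500)
Edges inside S: A-C(d=50)
numerator = 50 * 500 = 25000
denominator = 50 = 50
card(S) = 25000 / 50 = 500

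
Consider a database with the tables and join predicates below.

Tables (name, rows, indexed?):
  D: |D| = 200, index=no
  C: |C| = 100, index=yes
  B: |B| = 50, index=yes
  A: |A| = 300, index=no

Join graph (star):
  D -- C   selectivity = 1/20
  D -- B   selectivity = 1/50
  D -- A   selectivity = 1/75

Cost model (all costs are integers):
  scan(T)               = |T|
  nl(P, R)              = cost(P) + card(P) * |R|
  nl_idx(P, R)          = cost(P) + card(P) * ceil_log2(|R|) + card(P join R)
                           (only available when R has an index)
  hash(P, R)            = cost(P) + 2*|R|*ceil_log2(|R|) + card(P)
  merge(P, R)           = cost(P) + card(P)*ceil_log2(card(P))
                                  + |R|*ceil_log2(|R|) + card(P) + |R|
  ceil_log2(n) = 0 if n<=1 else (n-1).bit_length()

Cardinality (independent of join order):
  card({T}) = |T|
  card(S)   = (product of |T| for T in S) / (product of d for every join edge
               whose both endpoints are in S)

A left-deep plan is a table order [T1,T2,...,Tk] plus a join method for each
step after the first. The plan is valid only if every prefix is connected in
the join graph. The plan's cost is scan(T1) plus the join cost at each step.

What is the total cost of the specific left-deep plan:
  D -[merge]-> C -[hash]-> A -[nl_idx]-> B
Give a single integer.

37200

step 1: scan D: cost=200, card=200
step 2: join C via merge
    card(P join C) = 200*100/(20) = 1000
    cost = 200 + 200*8 + 100*7 + 200 + 100 = 2800
step 3: join A via hash
    card(P join A) = 1000*300/(75) = 4000
    cost = 2800 + 2*300*9 + 1000 = 9200
step 4: join B via nl_idx
    card(P join B) = 4000*50/(50) = 4000
    cost = 9200 + 4000*6 + 4000 = 37200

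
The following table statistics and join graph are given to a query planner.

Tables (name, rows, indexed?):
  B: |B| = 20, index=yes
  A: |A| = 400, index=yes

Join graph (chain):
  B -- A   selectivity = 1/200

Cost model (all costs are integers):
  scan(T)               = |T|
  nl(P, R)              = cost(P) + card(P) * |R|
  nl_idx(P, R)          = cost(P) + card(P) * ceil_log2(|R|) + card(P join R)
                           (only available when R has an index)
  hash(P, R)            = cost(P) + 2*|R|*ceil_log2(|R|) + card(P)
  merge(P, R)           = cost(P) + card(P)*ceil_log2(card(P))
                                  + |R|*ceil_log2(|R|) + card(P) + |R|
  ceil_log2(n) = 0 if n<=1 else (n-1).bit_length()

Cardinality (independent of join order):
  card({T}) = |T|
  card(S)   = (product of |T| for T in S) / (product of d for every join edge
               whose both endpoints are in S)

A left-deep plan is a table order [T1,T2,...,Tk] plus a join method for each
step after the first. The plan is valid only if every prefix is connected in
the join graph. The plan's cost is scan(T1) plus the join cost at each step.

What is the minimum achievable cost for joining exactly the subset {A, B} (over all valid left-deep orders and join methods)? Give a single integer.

240

Selinger DP over subsets of {A,B}:
  {B}: scan cost=20, card=20
  {A}: scan cost=400, card=400
  {AB}: card=40; try (A,nl_idx)→240, (B,hash)→1000, (B,nl_idx)→2440, (A,merge)→4140, (B,merge)→4520, (A,hash)→7240 …(+2); best=240 via (A,nl_idx)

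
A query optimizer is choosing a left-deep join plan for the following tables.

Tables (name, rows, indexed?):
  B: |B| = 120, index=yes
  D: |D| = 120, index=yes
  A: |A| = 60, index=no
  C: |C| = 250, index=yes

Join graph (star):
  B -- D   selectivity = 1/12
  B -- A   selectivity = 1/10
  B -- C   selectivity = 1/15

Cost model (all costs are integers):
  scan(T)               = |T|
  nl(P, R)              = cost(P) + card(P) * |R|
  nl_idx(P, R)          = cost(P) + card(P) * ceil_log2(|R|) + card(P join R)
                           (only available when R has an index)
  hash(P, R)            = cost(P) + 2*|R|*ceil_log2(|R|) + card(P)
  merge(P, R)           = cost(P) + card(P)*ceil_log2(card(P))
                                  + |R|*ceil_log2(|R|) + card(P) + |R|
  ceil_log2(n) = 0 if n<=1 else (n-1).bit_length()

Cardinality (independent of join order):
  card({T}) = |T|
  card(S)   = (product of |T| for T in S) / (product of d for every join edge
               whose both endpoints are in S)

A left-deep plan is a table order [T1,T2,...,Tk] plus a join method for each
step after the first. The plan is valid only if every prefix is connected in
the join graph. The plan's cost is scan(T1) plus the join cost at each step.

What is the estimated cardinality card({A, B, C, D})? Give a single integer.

Tables in S: A(60), B(120), C(250), D(120)
Edges inside S: B-D(d=12), B-A(d=10), B-C(d=15)
numerator = 60 * 120 * 250 * 120 = 216000000
denominator = 12 * 10 * 15 = 1800
card(S) = 216000000 / 1800 = 120000

120000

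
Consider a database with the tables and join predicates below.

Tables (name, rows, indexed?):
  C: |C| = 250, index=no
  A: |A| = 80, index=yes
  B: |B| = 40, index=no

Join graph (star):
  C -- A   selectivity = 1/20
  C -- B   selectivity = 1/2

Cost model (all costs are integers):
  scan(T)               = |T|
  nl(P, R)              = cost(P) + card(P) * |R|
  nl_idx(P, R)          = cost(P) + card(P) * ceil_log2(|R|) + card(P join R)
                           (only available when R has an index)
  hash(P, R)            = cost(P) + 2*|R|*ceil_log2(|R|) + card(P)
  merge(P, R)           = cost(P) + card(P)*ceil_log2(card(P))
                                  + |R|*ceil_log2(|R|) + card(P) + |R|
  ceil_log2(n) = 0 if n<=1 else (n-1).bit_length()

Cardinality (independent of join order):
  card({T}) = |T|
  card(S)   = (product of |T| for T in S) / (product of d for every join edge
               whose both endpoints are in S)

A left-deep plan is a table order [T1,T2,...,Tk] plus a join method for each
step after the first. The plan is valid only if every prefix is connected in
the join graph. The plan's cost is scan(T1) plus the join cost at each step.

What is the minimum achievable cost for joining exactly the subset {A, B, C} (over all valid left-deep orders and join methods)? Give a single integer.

3100

Selinger DP over subsets of {A,B,C}:
  {C}: scan cost=250, card=250
  {A}: scan cost=80, card=80
  {B}: scan cost=40, card=40
  {AC}: card=1000; try (A,hash)→1620, (C,merge)→2970, (A,nl_idx)→3000, (A,merge)→3140, (C,hash)→4160, (C,nl)→20080 …(+1); best=1620 via (A,hash)
  {BC}: card=5000; try (B,hash)→980, (C,merge)→2570, (B,merge)→2780, (C,hash)→4080, (C,nl)→10040, (B,nl)→10250; best=980 via (B,hash)
  {ABC}: card=20000; try (B,hash)→3100, (A,hash)→7100, (B,merge)→12900, (B,nl)→41620, (A,nl_idx)→55980, (A,merge)→71620 …(+1); best=3100 via (B,hash)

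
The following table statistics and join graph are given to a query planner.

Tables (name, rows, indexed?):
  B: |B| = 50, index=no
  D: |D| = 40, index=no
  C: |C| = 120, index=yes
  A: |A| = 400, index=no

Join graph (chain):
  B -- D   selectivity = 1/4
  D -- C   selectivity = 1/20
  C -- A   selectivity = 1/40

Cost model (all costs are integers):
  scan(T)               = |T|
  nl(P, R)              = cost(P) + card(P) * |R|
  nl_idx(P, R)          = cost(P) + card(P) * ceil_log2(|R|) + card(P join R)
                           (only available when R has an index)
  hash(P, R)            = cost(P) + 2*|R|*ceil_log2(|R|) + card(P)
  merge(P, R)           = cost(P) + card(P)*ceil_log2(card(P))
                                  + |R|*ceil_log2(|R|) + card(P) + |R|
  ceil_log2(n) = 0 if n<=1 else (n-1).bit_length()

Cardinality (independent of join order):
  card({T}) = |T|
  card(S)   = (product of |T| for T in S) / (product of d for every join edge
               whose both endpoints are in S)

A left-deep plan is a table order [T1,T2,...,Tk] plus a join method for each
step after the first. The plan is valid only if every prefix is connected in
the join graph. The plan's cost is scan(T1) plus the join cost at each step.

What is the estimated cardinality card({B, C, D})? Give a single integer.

Tables in S: B(50), C(120), D(40)
Edges inside S: B-D(d=4), D-C(d=20)
numerator = 50 * 120 * 40 = 240000
denominator = 4 * 20 = 80
card(S) = 240000 / 80 = 3000

3000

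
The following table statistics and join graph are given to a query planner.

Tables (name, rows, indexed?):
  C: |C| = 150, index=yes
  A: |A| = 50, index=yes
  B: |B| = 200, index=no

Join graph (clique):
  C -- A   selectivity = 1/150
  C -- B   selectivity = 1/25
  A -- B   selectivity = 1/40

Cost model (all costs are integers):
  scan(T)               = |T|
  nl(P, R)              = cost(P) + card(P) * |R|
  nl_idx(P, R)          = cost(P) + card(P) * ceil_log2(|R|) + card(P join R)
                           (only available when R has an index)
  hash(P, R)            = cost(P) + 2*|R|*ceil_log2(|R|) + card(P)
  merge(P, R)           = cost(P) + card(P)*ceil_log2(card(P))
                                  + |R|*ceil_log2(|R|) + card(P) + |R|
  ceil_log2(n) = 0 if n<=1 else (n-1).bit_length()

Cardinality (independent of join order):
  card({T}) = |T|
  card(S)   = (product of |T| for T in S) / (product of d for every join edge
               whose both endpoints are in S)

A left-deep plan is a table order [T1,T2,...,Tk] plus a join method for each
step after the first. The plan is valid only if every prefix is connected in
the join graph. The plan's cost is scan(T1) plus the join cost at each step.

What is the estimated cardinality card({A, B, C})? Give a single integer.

Tables in S: A(50), B(200), C(150)
Edges inside S: C-A(d=150), C-B(d=25), A-B(d=40)
numerator = 50 * 200 * 150 = 1500000
denominator = 150 * 25 * 40 = 150000
card(S) = 1500000 / 150000 = 10

10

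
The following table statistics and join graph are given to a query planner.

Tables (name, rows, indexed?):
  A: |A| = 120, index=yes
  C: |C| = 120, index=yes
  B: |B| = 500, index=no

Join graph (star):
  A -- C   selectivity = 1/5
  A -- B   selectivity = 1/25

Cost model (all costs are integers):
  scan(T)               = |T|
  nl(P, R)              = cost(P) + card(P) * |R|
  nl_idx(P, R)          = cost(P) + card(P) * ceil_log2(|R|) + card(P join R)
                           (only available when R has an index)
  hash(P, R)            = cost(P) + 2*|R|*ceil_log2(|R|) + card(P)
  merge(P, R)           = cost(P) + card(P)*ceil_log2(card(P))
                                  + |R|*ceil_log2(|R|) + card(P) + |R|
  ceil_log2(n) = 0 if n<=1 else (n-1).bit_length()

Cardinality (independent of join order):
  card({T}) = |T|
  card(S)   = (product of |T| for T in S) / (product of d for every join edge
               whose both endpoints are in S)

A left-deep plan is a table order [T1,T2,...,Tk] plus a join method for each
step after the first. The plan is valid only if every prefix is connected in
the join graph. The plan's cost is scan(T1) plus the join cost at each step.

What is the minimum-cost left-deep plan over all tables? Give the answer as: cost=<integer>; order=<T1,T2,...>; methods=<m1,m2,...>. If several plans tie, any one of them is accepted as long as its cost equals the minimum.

cost=6760; order=B,A,C; methods=hash,hash

Selinger DP (subsets sized 1..n):
  {A}: scan cost=120, card=120
  {C}: scan cost=120, card=120
  {B}: scan cost=500, card=500
  {AC}: card=2880; try (C,hash)→1920, (A,hash)→1920, (C,merge)→2040, (A,merge)→2040, (C,nl_idx)→3840, (A,nl_idx)→3840 …(+2); best=1920 via (C,hash)
  {AB}: card=2400; try (A,hash)→2680, (B,merge)→6080, (A,nl_idx)→6400, (A,merge)→6460, (B,hash)→9240, (B,nl)→60120 …(+1); best=2680 via (A,hash)
  {ABC}: card=57600; try (C,hash)→6760, (B,hash)→13800, (C,merge)→34840, (B,merge)→44360, (C,nl_idx)→77080, (C,nl)→290680 …(+1); best=6760 via (C,hash)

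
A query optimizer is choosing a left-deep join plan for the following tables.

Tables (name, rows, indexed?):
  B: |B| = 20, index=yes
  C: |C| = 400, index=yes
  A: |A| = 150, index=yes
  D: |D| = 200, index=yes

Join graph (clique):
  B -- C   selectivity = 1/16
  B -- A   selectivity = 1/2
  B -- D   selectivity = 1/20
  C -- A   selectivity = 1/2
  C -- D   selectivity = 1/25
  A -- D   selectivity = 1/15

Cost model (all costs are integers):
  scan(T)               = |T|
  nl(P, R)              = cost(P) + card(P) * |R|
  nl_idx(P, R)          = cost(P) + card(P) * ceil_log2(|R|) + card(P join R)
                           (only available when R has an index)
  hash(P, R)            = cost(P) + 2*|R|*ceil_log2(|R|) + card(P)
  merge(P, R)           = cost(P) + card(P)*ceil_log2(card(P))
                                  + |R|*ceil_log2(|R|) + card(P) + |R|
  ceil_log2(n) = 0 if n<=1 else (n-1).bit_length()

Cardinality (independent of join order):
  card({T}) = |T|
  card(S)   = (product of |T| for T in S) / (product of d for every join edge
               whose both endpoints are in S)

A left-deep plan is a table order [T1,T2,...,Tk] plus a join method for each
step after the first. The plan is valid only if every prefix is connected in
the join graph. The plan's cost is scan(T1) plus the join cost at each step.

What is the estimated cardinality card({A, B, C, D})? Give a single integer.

Tables in S: A(150), B(20), C(400), D(200)
Edges inside S: B-C(d=16), B-A(d=2), B-D(d=20), C-A(d=2), C-D(d=25), A-D(d=15)
numerator = 150 * 20 * 400 * 200 = 240000000
denominator = 16 * 2 * 20 * 2 * 25 * 15 = 480000
card(S) = 240000000 / 480000 = 500

500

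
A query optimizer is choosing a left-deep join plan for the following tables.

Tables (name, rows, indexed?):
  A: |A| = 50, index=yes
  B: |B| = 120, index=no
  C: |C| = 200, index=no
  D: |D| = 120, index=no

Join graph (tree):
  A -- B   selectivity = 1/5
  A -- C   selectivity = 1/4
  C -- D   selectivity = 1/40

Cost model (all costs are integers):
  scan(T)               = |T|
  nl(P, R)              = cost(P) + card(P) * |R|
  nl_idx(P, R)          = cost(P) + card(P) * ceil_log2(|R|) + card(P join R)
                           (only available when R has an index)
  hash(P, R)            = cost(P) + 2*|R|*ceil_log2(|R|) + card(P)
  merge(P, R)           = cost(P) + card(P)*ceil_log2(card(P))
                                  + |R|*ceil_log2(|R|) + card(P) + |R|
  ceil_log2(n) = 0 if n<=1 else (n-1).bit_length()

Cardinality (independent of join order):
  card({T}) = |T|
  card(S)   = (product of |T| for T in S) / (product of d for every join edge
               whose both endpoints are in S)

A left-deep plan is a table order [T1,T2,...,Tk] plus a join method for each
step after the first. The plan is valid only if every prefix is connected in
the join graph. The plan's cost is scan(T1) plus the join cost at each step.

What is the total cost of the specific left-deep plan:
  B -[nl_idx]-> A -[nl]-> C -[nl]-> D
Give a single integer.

step 1: scan B: cost=120, card=120
step 2: join A via nl_idx
    card(P join A) = 120*50/(5) = 1200
    cost = 120 + 120*6 + 1200 = 2040
step 3: join C via nl
    card(P join C) = 1200*200/(4) = 60000
    cost = 2040 + 1200*200 = 242040
step 4: join D via nl
    card(P join D) = 60000*120/(40) = 180000
    cost = 242040 + 60000*120 = 7442040

7442040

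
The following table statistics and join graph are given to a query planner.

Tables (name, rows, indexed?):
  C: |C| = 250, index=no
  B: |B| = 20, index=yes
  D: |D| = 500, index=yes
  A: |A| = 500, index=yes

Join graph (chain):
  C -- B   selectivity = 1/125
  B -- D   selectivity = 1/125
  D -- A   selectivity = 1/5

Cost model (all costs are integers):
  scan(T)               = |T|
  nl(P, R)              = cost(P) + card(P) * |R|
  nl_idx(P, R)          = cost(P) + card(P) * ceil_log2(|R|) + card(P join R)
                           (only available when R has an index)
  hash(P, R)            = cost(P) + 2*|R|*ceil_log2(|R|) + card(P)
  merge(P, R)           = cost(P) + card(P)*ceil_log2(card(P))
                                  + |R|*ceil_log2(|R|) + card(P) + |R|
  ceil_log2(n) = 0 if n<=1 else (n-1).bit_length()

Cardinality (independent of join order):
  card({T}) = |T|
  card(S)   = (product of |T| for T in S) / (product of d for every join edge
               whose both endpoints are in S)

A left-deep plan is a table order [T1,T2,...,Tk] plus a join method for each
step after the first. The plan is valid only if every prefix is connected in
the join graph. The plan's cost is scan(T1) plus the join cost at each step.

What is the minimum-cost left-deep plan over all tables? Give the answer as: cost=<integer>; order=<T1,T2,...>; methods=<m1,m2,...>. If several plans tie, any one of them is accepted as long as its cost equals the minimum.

cost=7660; order=C,B,D,A; methods=hash,nl_idx,merge

Selinger DP (subsets sized 1..n):
  {C}: scan cost=250, card=250
  {B}: scan cost=20, card=20
  {D}: scan cost=500, card=500
  {A}: scan cost=500, card=500
  {BC}: card=40; try (B,hash)→700, (B,nl_idx)→1540, (C,merge)→2390, (B,merge)→2620, (C,hash)→4040, (C,nl)→5020 …(+1); best=700 via (B,hash)
  {BD}: card=80; try (D,nl_idx)→280, (B,hash)→1200, (B,nl_idx)→3080, (D,merge)→5140, (B,merge)→5620, (D,hash)→9040 …(+2); best=280 via (D,nl_idx)
  {AD}: card=50000; try (D,hash)→10000, (A,hash)→10000, (D,merge)→10500, (A,merge)→10500, (D,nl_idx)→55000, (A,nl_idx)→55000 …(+2); best=10000 via (D,hash)
  {BCD}: card=160; try (D,nl_idx)→1220, (C,merge)→3170, (C,hash)→4360, (D,merge)→5980, (D,hash)→9740, (C,nl)→20280 …(+1); best=1220 via (D,nl_idx)
  {ABD}: card=8000; try (A,merge)→5920, (A,nl_idx)→9000, (A,hash)→9360, (A,nl)→40280, (B,hash)→60200, (B,nl_idx)→268000 …(+2); best=5920 via (A,merge)
  {ABCD}: card=16000; try (A,merge)→7660, (A,hash)→10380, (C,hash)→17920, (A,nl_idx)→18660, (A,nl)→81220, (C,merge)→120170 …(+1); best=7660 via (A,merge)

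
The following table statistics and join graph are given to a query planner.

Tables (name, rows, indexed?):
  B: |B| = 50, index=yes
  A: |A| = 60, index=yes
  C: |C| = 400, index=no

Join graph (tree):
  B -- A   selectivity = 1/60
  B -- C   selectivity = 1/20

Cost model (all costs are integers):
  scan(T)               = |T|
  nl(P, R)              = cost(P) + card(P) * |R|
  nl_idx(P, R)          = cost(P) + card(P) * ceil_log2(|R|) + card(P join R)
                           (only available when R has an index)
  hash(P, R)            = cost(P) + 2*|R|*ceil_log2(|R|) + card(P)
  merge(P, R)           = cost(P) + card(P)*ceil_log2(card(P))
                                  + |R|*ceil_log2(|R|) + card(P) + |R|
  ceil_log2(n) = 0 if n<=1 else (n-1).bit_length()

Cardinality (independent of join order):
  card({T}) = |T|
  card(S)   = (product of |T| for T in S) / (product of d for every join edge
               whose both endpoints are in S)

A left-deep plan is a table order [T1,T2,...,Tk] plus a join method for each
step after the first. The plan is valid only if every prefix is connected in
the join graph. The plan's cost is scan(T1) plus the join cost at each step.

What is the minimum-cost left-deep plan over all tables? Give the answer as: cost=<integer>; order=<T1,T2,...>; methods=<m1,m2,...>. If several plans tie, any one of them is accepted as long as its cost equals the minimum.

Selinger DP (subsets sized 1..n):
  {B}: scan cost=50, card=50
  {A}: scan cost=60, card=60
  {C}: scan cost=400, card=400
  {AB}: card=50; try (A,nl_idx)→400, (B,nl_idx)→470, (B,hash)→720, (A,hash)→820, (A,merge)→820, (B,merge)→830 …(+2); best=400 via (A,nl_idx)
  {BC}: card=1000; try (B,hash)→1400, (B,nl_idx)→3800, (C,merge)→4400, (B,merge)→4750, (C,hash)→7300, (C,nl)→20050 …(+1); best=1400 via (B,hash)
  {ABC}: card=1000; try (A,hash)→3120, (C,merge)→4750, (C,hash)→7650, (A,nl_idx)→8400, (A,merge)→12820, (C,nl)→20400 …(+1); best=3120 via (A,hash)

cost=3120; order=C,B,A; methods=hash,hash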